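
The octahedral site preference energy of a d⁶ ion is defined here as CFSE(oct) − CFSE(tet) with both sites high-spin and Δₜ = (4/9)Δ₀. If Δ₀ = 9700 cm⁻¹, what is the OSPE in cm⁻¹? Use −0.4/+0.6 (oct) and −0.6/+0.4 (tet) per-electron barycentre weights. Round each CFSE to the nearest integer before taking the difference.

-1293

In an octahedral site d⁶ (HS) is t2g^4 e_g^2, giving CFSE(oct) = -0.4Δ₀ = -3880 cm⁻¹.
In a tetrahedral site the filling is e^3 t2^3: CFSE(tet) = -0.6Δₜ = -0.6 × (4/9)(9700) = -2587 cm⁻¹.
OSPE = -3880 − (-2587) = -1293 cm⁻¹.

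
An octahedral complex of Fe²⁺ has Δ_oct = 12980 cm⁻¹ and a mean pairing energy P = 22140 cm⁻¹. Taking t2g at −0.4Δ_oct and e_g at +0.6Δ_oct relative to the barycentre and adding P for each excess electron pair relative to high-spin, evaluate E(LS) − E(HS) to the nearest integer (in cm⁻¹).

18320

Fe is in group 8, so Fe²⁺ is d⁶ (8 − 2 = 6).
In the high-spin limit (t2g^4 e_g^2) the orbital term is -0.4Δ_oct = -5192 cm⁻¹, with no excess pairing.
For low-spin the configuration is t2g^6 e_g^0: orbital energy -2.4 × 12980 = -31152 cm⁻¹, and 2 additional pairs relative to high-spin add 44280 cm⁻¹, giving 13128 cm⁻¹.
E(LS) − E(HS) = 13128 − (-5192) = 18320 cm⁻¹.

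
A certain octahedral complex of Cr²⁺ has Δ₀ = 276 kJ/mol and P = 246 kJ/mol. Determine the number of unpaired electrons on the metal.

2

Group 6 minus oxidation state +2 gives a d⁴ configuration for Cr²⁺.
Since Δ₀ = 276 kJ/mol > P = 246 kJ/mol, the complex adopts the low-spin configuration.
That gives t₂g⁴ eg⁰.
Unpaired electrons: 2.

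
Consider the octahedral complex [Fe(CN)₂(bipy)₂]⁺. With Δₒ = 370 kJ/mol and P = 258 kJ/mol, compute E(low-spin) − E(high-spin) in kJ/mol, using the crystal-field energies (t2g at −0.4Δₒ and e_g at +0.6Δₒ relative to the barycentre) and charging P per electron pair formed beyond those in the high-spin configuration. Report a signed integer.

-224

Ligand charges: 2×(-1) from CN⁻ and 2×(+0) from bipy sum to -2; with overall charge +1, Fe is +3.
Fe sits in group 8; removing 3 electrons leaves Fe³⁺ with 8 − 3 = 5 d electrons.
High-spin: t2g^3 e_g^2, CFSE = 0.0Δₒ = 0 kJ/mol.
Low-spin t2g^5 e_g^0 gives -2.0Δₒ = -740 kJ/mol, but forming 2 extra pairs costs 2P = 516 kJ/mol, so E(LS) = -740 + 516 = -224 kJ/mol.
E(LS) − E(HS) = -224 − (0) = -224 kJ/mol.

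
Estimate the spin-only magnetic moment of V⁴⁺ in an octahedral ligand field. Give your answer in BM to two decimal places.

V⁴⁺: group 5, so d-count = 5 − 4 = 1.
For octahedral d¹ the high- and low-spin configurations coincide.
Configuration: t₂g¹ eg⁰ → 1 unpaired electron.
μ(spin-only) = √[1(1+2)] = √3 ≈ 1.73 BM.

1.73 BM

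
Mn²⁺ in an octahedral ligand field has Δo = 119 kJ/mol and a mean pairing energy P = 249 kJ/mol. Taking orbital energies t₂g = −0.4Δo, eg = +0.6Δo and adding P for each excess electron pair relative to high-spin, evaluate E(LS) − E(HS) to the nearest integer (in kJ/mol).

Mn²⁺: group 7, so d-count = 7 − 2 = 5.
High-spin: t₂g³ eg², CFSE = 0.0Δo = 0 kJ/mol.
For low-spin the configuration is t₂g⁵ eg⁰: orbital energy -2.0 × 119 = -238 kJ/mol, and 2 additional pairs relative to high-spin add 498 kJ/mol, giving 260 kJ/mol.
Thus E(LS) − E(HS) = 260 kJ/mol.

260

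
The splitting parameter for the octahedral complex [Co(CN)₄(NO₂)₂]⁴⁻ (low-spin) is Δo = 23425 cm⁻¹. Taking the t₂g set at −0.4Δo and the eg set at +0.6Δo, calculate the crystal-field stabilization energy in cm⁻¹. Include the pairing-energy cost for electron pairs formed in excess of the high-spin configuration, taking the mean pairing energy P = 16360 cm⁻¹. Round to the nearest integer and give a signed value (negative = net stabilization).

Ligand charges: 4×(-1) from CN⁻ and 2×(-1) from NO₂⁻ sum to -6; with overall charge -4, Co is +2.
Co is in group 9, so Co²⁺ is d⁷ (9 − 2 = 7).
The d⁷ electrons fill as t₂g⁶ eg¹.
Orbital CFSE = 6(-0.4) + 1(0.6) = -1.8Δo = -1.8 × 23425 = -42165 cm⁻¹.
Relative to high-spin t₂g⁵ eg² (2 paired), the low-spin configuration has 1 additional pair, contributing +1 × 16360 = +16360 cm⁻¹.
Combining: -42165 + 16360 = -25805 cm⁻¹.

-25805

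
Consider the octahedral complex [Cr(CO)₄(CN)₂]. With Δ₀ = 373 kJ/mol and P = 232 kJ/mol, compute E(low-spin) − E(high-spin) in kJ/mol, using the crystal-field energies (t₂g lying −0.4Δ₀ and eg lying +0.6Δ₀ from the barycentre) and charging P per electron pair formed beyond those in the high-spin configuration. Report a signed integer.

-141

Ligand charges: 4×(+0) from CO and 2×(-1) from CN⁻ sum to -2; with overall charge +0, Cr is +2.
Cr sits in group 6; removing 2 electrons leaves Cr²⁺ with 6 − 2 = 4 d electrons.
High-spin: t₂g³ eg¹, CFSE = -0.6Δ₀ = -224 kJ/mol.
Low-spin t₂g⁴ eg⁰ gives -1.6Δ₀ = -597 kJ/mol, but forming 1 extra pair costs 1P = 232 kJ/mol, so E(LS) = -597 + 232 = -365 kJ/mol.
The difference is -365 − (-224) = -141 kJ/mol, so low-spin lies lower.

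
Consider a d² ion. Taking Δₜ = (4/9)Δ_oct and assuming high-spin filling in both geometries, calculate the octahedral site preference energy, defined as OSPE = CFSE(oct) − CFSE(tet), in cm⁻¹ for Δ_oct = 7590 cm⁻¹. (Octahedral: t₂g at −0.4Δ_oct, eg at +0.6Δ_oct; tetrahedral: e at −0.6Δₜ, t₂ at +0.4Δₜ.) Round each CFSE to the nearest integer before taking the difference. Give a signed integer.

Octahedral (high-spin): t2g^2 e_g^0, CFSE = 2(−0.4) + 0(+0.6) = -0.8Δ_oct = -0.8 × 7590 = -6072 cm⁻¹.
Tetrahedral e^2 t2^0 gives -1.2Δₜ = -1.2 × (4/9) × 7590 = -4048 cm⁻¹.
Subtracting, OSPE = -6072 − (-4048) = -2024 cm⁻¹.

-2024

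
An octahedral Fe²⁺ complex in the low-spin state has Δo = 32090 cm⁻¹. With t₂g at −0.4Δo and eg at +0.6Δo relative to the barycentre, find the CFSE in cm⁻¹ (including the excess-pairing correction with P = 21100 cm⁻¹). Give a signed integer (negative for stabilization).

Fe sits in group 8; removing 2 electrons leaves Fe²⁺ with 8 − 2 = 6 d electrons.
The d⁶ electrons fill as t₂g⁶ eg⁰.
Orbital CFSE = 6(-0.4) + 0(0.6) = -2.4Δo = -2.4 × 32090 = -77016 cm⁻¹.
Pairing penalty: 3 pairs vs 1 in the high-spin reference → 2 extra × P = 42200 cm⁻¹.
Combining: -77016 + 42200 = -34816 cm⁻¹.

-34816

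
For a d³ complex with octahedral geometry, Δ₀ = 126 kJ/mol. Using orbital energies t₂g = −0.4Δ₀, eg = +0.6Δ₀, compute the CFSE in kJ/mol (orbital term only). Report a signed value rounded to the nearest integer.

-151

For octahedral d³ the high- and low-spin configurations coincide.
The d³ electrons fill as t₂g³ eg⁰.
The orbital stabilization is -1.2Δ₀ = -1.2 × 126 = -151 kJ/mol.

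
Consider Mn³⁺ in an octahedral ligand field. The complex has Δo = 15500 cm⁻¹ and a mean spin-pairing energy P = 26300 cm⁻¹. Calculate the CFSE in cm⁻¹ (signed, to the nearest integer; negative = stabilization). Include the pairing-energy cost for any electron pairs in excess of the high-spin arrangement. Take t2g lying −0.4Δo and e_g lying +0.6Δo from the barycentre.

-9300

Mn³⁺: group 7, so d-count = 7 − 3 = 4.
Here Δo < P (15500 < 26300), so the high-spin state is favoured.
Filling d⁴ accordingly: t2g^3 e_g^1.
Orbital CFSE = -0.6Δo = -0.6 × 15500 = -9300 cm⁻¹.
High-spin has no excess pairs, so no pairing correction applies.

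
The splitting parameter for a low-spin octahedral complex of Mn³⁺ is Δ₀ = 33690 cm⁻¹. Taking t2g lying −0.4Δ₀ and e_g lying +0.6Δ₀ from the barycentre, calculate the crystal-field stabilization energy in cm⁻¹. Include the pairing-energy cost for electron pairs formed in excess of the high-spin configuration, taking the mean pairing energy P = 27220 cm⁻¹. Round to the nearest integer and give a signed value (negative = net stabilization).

Mn is in group 7, so Mn³⁺ is d⁴ (7 − 3 = 4).
Configuration: t2g^4 e_g^0.
CFSE(orbital) = 4×(-0.4Δ₀) + 0×(0.6Δ₀) = -1.6Δ₀; with Δ₀ = 33690 cm⁻¹ that is -53904 cm⁻¹.
High-spin d⁴ would be t2g^3 e_g^1 with 0 pairs; low-spin has 1, so 1 excess pair costs +1P = +27220 cm⁻¹.
Combining: -53904 + 27220 = -26684 cm⁻¹.

-26684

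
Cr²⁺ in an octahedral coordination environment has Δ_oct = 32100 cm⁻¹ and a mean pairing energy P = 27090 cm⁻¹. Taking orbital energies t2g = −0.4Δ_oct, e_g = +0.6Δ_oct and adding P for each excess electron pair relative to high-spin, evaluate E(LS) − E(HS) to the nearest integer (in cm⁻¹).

-5010

Cr sits in group 6; removing 2 electrons leaves Cr²⁺ with 6 − 2 = 4 d electrons.
High-spin: t2g^3 e_g^1, CFSE = -0.6Δ_oct = -19260 cm⁻¹.
Low-spin: t2g^4 e_g^0, orbital CFSE = -1.6Δ_oct = -51360 cm⁻¹; plus 1 excess pair × P = +27090 cm⁻¹; total -24270 cm⁻¹.
Thus E(LS) − E(HS) = -5010 cm⁻¹.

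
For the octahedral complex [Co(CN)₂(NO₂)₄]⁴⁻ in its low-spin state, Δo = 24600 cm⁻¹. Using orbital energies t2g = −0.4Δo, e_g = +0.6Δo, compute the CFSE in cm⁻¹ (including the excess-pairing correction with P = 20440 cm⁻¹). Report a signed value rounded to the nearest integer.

-23840

Ligand charges: 2×(-1) from CN⁻ and 4×(-1) from NO₂⁻ sum to -6; with overall charge -4, Co is +2.
Co²⁺: group 9, so d-count = 9 − 2 = 7.
Configuration: t2g^6 e_g^1.
CFSE(orbital) = 6×(-0.4Δo) + 1×(0.6Δo) = -1.8Δo; with Δo = 24600 cm⁻¹ that is -44280 cm⁻¹.
High-spin d⁷ would be t2g^5 e_g^2 with 2 pairs; low-spin has 3, so 1 excess pair costs +1P = +20440 cm⁻¹.
Combining: -44280 + 20440 = -23840 cm⁻¹.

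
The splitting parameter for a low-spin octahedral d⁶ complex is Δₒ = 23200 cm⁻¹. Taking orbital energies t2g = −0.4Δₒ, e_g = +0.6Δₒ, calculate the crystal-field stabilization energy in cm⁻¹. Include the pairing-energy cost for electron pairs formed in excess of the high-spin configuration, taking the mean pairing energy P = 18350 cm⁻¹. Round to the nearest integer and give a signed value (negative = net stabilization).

Electron filling gives t2g^6 e_g^0.
The orbital stabilization is -2.4Δₒ = -2.4 × 23200 = -55680 cm⁻¹.
High-spin d⁶ would be t2g^4 e_g^2 with 1 pair; low-spin has 3, so 2 excess pairs cost +2P = +36700 cm⁻¹.
Net CFSE = -55680 + 36700 = -18980 cm⁻¹.

-18980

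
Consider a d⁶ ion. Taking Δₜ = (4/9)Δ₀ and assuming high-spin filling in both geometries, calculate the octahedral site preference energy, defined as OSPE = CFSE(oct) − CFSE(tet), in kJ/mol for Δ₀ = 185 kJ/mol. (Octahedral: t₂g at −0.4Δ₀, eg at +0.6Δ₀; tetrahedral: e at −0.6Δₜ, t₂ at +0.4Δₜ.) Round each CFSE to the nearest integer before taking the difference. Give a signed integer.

Octahedral (high-spin): t₂g⁴ eg², CFSE = 4(−0.4) + 2(+0.6) = -0.4Δ₀ = -0.4 × 185 = -74 kJ/mol.
Tetrahedral: e³ t₂³, CFSE = 3(−0.6) + 3(+0.4) = -0.6Δₜ = -0.6 × (4/9) × 185 = -49 kJ/mol.
OSPE = CFSE(oct) − CFSE(tet) = -74 − (-49) = -25 kJ/mol.

-25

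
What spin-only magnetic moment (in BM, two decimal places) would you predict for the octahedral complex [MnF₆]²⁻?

3.87 BM

Each F⁻ contributes -1; 6 × (-1) = -6. With overall charge -2, Mn is in the +4 oxidation state.
Mn is in group 7, so Mn⁴⁺ is d³ (7 − 4 = 3).
Configuration: t2g^3 e_g^0 → 3 unpaired electrons.
μ(spin-only) = √[3(3+2)] = √15 ≈ 3.87 BM.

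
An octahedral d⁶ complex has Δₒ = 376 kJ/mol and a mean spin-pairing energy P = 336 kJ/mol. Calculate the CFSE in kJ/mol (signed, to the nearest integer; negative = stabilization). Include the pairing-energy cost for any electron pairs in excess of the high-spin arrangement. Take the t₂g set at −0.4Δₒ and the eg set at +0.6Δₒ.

-230

Δₒ > P, so pairing is preferred: the ground state is low-spin.
That gives t₂g⁶ eg⁰.
Orbital CFSE = -2.4Δₒ = -2.4 × 376 = -902 kJ/mol.
Excess pairs vs high-spin: 3 − 1 = 2; pairing cost = +672 kJ/mol.
Net CFSE = -902 + 672 = -230 kJ/mol.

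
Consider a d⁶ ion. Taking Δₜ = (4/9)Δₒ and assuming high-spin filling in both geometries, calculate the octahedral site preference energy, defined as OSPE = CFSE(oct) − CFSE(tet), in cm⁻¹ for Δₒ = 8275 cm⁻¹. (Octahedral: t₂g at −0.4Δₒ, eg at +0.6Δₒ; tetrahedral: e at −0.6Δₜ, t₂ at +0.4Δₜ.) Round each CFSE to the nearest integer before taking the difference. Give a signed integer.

Octahedral high-spin t₂g⁴ eg²: CFSE = -0.4 × 8275 = -3310 cm⁻¹.
Tetrahedral e³ t₂³ gives -0.6Δₜ = -0.6 × (4/9) × 8275 = -2207 cm⁻¹.
OSPE = -3310 − (-2207) = -1103 cm⁻¹.

-1103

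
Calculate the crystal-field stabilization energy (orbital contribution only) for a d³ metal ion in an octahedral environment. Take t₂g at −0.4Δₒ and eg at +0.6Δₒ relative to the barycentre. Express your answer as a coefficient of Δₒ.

-1.2 Δₒ

For octahedral d³ the high- and low-spin configurations coincide.
Configuration: t₂g³ eg⁰.
CFSE = 3(-0.4Δₒ) + 0(0.6Δₒ) = -1.2Δₒ + 0.0Δₒ = -1.2Δₒ.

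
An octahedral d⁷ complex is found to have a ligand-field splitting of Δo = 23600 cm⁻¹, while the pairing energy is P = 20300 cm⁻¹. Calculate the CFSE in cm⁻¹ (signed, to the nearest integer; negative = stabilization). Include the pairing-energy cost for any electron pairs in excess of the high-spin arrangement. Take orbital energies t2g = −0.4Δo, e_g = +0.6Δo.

-22180

Since Δo = 23600 cm⁻¹ > P = 20300 cm⁻¹, the complex adopts the low-spin configuration.
That gives t2g^6 e_g^1.
Orbital CFSE = -1.8Δo = -1.8 × 23600 = -42480 cm⁻¹.
Excess pairs vs high-spin: 3 − 2 = 1; pairing cost = +20300 cm⁻¹.
Net CFSE = -42480 + 20300 = -22180 cm⁻¹.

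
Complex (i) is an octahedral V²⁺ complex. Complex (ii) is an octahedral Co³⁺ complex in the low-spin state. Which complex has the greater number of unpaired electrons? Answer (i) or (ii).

(i)

(i): V²⁺: group 5, so d-count = 5 − 2 = 3; For octahedral d³ the high- and low-spin configurations coincide; t2g^3 e_g^0 → 3 unpaired.
(ii): Co³⁺: group 9, so d-count = 9 − 3 = 6; t₂g⁶ eg⁰ → 0 unpaired.
So (i) has more unpaired electrons.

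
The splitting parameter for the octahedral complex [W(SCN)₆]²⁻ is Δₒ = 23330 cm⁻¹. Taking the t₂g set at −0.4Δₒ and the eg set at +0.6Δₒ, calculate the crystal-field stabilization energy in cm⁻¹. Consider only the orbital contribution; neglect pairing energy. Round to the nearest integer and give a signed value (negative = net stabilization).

-18664

Each SCN⁻ contributes -1; 6 × (-1) = -6. With overall charge -2, W is in the +4 oxidation state.
W is in group 6, so W⁴⁺ is d² (6 − 4 = 2).
For octahedral d² the high- and low-spin configurations coincide.
The d² electrons fill as t₂g² eg⁰.
Orbital CFSE = 2(-0.4) + 0(0.6) = -0.8Δₒ = -0.8 × 23330 = -18664 cm⁻¹.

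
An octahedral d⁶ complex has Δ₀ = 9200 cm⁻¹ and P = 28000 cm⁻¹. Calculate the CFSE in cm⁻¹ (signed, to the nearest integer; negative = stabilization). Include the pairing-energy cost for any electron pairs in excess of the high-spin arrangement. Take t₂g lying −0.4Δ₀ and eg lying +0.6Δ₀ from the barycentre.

-3680

Δ₀ < P, so pairing is avoided: the ground state is high-spin.
Configuration: t₂g⁴ eg².
Orbital CFSE = -0.4Δ₀ = -0.4 × 9200 = -3680 cm⁻¹.
High-spin has no excess pairs, so no pairing correction applies.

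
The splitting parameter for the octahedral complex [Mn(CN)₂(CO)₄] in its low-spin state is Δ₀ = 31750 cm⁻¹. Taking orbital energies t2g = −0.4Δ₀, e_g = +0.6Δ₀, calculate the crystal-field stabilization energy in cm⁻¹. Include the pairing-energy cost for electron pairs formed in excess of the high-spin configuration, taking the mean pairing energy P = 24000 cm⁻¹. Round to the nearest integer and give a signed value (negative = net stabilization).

Ligand charges: 2×(-1) from CN⁻ and 4×(+0) from CO sum to -2; with overall charge +0, Mn is +2.
Mn is in group 7, so Mn²⁺ is d⁵ (7 − 2 = 5).
Electron filling gives t2g^5 e_g^0.
Orbital CFSE = 5(-0.4) + 0(0.6) = -2.0Δ₀ = -2.0 × 31750 = -63500 cm⁻¹.
High-spin d⁵ would be t2g^3 e_g^2 with 0 pairs; low-spin has 2, so 2 excess pairs cost +2P = +48000 cm⁻¹.
Net CFSE = -63500 + 48000 = -15500 cm⁻¹.

-15500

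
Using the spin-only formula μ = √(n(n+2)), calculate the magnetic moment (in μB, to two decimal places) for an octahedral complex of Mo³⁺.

Mo is in group 6, so Mo³⁺ is d³ (6 − 3 = 3).
Configuration: t2g^3 e_g^0 → 3 unpaired electrons.
μ(spin-only) = √[3(3+2)] = √15 ≈ 3.87 μB.

3.87 μB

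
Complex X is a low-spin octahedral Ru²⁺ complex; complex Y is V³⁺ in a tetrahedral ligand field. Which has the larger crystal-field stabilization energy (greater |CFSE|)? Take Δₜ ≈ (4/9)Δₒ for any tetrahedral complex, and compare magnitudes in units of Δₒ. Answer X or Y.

X: Ru²⁺: group 8, so d-count = 8 − 2 = 6; t₂g⁶ eg⁰, CFSE = -2.4Δₒ.
Y: Group 5 minus oxidation state +3 gives a d² configuration for V³⁺; With tetrahedral geometry the complex is necessarily high-spin; e^2 t2^0, CFSE = -1.2Δₜ ≈ -0.53Δₒ.
So X has the larger |CFSE|.

X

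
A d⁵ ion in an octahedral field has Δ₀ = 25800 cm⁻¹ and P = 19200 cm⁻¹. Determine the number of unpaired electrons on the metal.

1

Δ₀ > P, so pairing is preferred: the ground state is low-spin.
Filling d⁵ accordingly: t₂g⁵ eg⁰.
Unpaired electrons: 1.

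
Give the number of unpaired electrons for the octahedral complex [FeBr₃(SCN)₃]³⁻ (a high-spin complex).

5

Ligand charges: 3×(-1) from Br⁻ and 3×(-1) from SCN⁻ sum to -6; with overall charge -3, Fe is +3.
Group 8 minus oxidation state +3 gives a d⁵ configuration for Fe³⁺.
Configuration: t2g^3 e_g^2, giving 5 unpaired electrons.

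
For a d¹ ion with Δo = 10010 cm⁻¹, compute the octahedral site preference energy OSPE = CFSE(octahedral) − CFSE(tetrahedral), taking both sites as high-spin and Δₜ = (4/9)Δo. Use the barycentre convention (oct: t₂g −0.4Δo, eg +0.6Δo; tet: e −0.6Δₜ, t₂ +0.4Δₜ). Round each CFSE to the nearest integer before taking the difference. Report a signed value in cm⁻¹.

-1335

In an octahedral site d¹ (HS) is t₂g¹ eg⁰, giving CFSE(oct) = -0.4Δo = -4004 cm⁻¹.
Tetrahedral e¹ t₂⁰ gives -0.6Δₜ = -0.6 × (4/9) × 10010 = -2669 cm⁻¹.
OSPE = CFSE(oct) − CFSE(tet) = -4004 − (-2669) = -1335 cm⁻¹.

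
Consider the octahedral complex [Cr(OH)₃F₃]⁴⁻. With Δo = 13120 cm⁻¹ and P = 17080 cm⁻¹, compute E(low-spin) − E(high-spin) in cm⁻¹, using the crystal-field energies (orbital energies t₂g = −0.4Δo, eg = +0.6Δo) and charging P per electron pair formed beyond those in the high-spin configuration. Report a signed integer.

Ligand charges: 3×(-1) from OH⁻ and 3×(-1) from F⁻ sum to -6; with overall charge -4, Cr is +2.
Cr is in group 6, so Cr²⁺ is d⁴ (6 − 2 = 4).
High-spin: t₂g³ eg¹, CFSE = -0.6Δo = -7872 cm⁻¹.
Low-spin: t₂g⁴ eg⁰, orbital CFSE = -1.6Δo = -20992 cm⁻¹; plus 1 excess pair × P = +17080 cm⁻¹; total -3912 cm⁻¹.
Thus E(LS) − E(HS) = 3960 cm⁻¹.

3960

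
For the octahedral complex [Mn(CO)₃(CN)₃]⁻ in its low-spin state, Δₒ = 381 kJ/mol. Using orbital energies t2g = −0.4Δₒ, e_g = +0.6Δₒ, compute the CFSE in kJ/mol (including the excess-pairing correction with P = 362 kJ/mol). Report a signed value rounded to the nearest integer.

Ligand charges: 3×(+0) from CO and 3×(-1) from CN⁻ sum to -3; with overall charge -1, Mn is +2.
Mn is in group 7, so Mn²⁺ is d⁵ (7 − 2 = 5).
The d⁵ electrons fill as t2g^5 e_g^0.
Orbital CFSE = 5(-0.4) + 0(0.6) = -2.0Δₒ = -2.0 × 381 = -762 kJ/mol.
High-spin d⁵ would be t2g^3 e_g^2 with 0 pairs; low-spin has 2, so 2 excess pairs cost +2P = +724 kJ/mol.
Overall CFSE = -762 + 724 = -38 kJ/mol.

-38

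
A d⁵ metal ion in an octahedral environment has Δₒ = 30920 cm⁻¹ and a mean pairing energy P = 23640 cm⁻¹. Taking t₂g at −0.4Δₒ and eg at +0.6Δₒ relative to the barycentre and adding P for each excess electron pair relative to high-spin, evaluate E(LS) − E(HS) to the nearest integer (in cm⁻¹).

-14560

High-spin: t₂g³ eg², CFSE = 0.0Δₒ = 0 cm⁻¹.
Low-spin t₂g⁵ eg⁰ gives -2.0Δₒ = -61840 cm⁻¹, but forming 2 extra pairs costs 2P = 47280 cm⁻¹, so E(LS) = -61840 + 47280 = -14560 cm⁻¹.
The difference is -14560 − (0) = -14560 cm⁻¹, so low-spin lies lower.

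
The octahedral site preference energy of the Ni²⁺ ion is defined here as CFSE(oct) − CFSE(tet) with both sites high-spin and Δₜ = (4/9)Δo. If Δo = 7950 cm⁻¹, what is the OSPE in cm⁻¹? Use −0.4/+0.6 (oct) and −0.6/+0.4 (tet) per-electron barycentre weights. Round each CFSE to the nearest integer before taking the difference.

Ni sits in group 10; removing 2 electrons leaves Ni²⁺ with 10 − 2 = 8 d electrons.
Octahedral (high-spin): t₂g⁶ eg², CFSE = 6(−0.4) + 2(+0.6) = -1.2Δo = -1.2 × 7950 = -9540 cm⁻¹.
Tetrahedral e⁴ t₂⁴ gives -0.8Δₜ = -0.8 × (4/9) × 7950 = -2827 cm⁻¹.
OSPE = CFSE(oct) − CFSE(tet) = -9540 − (-2827) = -6713 cm⁻¹.

-6713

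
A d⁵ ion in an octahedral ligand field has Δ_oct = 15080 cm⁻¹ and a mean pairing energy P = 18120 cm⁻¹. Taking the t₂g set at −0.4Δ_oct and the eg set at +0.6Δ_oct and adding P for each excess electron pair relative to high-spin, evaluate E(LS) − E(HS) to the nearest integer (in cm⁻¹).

High-spin d⁵ fills as t₂g³ eg² with CFSE 3(−0.4) + 2(+0.6) = 0.0Δ_oct = 0 cm⁻¹.
Low-spin t₂g⁵ eg⁰ gives -2.0Δ_oct = -30160 cm⁻¹, but forming 2 extra pairs costs 2P = 36240 cm⁻¹, so E(LS) = -30160 + 36240 = 6080 cm⁻¹.
E(LS) − E(HS) = 6080 − (0) = 6080 cm⁻¹.

6080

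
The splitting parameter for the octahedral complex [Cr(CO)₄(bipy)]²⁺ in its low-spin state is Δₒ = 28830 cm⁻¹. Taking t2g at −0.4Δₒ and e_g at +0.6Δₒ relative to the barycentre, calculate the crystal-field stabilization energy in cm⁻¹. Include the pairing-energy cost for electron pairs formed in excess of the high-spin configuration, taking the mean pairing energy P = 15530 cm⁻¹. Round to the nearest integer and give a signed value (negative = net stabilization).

-30598

Ligand charges: 4×(+0) from CO and 1×(+0) from bipy sum to +0; with overall charge +2, Cr is +2.
Cr sits in group 6; removing 2 electrons leaves Cr²⁺ with 6 − 2 = 4 d electrons.
Electron filling gives t2g^4 e_g^0.
The orbital stabilization is -1.6Δₒ = -1.6 × 28830 = -46128 cm⁻¹.
Pairing penalty: 1 pair vs 0 in the high-spin reference → 1 extra × P = 15530 cm⁻¹.
Combining: -46128 + 15530 = -30598 cm⁻¹.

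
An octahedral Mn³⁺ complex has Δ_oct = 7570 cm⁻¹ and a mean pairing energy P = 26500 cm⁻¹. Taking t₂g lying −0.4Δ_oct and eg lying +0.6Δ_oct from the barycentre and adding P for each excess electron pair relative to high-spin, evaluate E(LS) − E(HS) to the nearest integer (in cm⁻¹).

18930

Mn³⁺: group 7, so d-count = 7 − 3 = 4.
In the high-spin limit (t₂g³ eg¹) the orbital term is -0.6Δ_oct = -4542 cm⁻¹, with no excess pairing.
For low-spin the configuration is t₂g⁴ eg⁰: orbital energy -1.6 × 7570 = -12112 cm⁻¹, and 1 additional pair relative to high-spin adds 26500 cm⁻¹, giving 14388 cm⁻¹.
E(LS) − E(HS) = 14388 − (-4542) = 18930 cm⁻¹.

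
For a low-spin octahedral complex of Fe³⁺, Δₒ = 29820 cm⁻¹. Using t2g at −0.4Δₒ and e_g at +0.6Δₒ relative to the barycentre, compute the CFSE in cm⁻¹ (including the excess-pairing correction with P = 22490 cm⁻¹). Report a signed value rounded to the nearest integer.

Fe is in group 8, so Fe³⁺ is d⁵ (8 − 3 = 5).
Configuration: t2g^5 e_g^0.
CFSE(orbital) = 5×(-0.4Δₒ) + 0×(0.6Δₒ) = -2.0Δₒ; with Δₒ = 29820 cm⁻¹ that is -59640 cm⁻¹.
Relative to high-spin t2g^3 e_g^2 (0 paired), the low-spin configuration has 2 additional pairs, contributing +2 × 22490 = +44980 cm⁻¹.
Combining: -59640 + 44980 = -14660 cm⁻¹.

-14660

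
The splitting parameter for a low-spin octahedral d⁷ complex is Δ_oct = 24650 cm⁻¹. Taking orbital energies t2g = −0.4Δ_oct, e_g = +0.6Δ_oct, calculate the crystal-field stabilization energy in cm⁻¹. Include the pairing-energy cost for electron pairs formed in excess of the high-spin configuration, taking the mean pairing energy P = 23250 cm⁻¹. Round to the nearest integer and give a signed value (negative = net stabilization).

-21120

Electron filling gives t2g^6 e_g^1.
Orbital CFSE = 6(-0.4) + 1(0.6) = -1.8Δ_oct = -1.8 × 24650 = -44370 cm⁻¹.
High-spin d⁷ would be t2g^5 e_g^2 with 2 pairs; low-spin has 3, so 1 excess pair costs +1P = +23250 cm⁻¹.
Net CFSE = -44370 + 23250 = -21120 cm⁻¹.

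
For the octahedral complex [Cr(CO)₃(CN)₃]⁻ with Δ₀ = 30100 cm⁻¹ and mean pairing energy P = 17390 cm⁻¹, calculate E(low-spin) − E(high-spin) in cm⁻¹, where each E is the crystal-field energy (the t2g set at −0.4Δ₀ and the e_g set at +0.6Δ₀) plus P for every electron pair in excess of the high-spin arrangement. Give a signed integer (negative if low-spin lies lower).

Ligand charges: 3×(+0) from CO and 3×(-1) from CN⁻ sum to -3; with overall charge -1, Cr is +2.
Cr sits in group 6; removing 2 electrons leaves Cr²⁺ with 6 − 2 = 4 d electrons.
High-spin d⁴ fills as t2g^3 e_g^1 with CFSE 3(−0.4) + 1(+0.6) = -0.6Δ₀ = -18060 cm⁻¹.
For low-spin the configuration is t2g^4 e_g^0: orbital energy -1.6 × 30100 = -48160 cm⁻¹, and 1 additional pair relative to high-spin adds 17390 cm⁻¹, giving -30770 cm⁻¹.
E(LS) − E(HS) = -30770 − (-18060) = -12710 cm⁻¹.

-12710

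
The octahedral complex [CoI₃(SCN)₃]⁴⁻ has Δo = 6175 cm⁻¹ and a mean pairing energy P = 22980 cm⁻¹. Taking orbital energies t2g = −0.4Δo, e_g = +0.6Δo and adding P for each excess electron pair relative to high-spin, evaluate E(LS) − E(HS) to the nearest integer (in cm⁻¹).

Ligand charges: 3×(-1) from I⁻ and 3×(-1) from SCN⁻ sum to -6; with overall charge -4, Co is +2.
Co²⁺: group 9, so d-count = 9 − 2 = 7.
High-spin d⁷ fills as t2g^5 e_g^2 with CFSE 5(−0.4) + 2(+0.6) = -0.8Δo = -4940 cm⁻¹.
For low-spin the configuration is t2g^6 e_g^1: orbital energy -1.8 × 6175 = -11115 cm⁻¹, and 1 additional pair relative to high-spin adds 22980 cm⁻¹, giving 11865 cm⁻¹.
Thus E(LS) − E(HS) = 16805 cm⁻¹.

16805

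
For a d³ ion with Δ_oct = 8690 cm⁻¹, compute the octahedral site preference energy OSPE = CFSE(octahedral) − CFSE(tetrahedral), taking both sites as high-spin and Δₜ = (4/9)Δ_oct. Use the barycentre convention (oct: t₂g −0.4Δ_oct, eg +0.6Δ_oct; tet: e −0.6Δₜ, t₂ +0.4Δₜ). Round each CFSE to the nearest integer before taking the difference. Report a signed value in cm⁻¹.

-7338

In an octahedral site d³ (HS) is t₂g³ eg⁰, giving CFSE(oct) = -1.2Δ_oct = -10428 cm⁻¹.
In a tetrahedral site the filling is e² t₂¹: CFSE(tet) = -0.8Δₜ = -0.8 × (4/9)(8690) = -3090 cm⁻¹.
Subtracting, OSPE = -10428 − (-3090) = -7338 cm⁻¹.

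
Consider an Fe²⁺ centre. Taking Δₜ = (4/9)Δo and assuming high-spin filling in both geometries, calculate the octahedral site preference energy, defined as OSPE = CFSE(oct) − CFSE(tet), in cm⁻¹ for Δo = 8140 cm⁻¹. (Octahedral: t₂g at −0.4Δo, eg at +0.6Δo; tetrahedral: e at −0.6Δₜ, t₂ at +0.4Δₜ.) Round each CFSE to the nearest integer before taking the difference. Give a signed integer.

Group 8 minus oxidation state +2 gives a d⁶ configuration for Fe²⁺.
Octahedral high-spin t₂g⁴ eg²: CFSE = -0.4 × 8140 = -3256 cm⁻¹.
Tetrahedral: e³ t₂³, CFSE = 3(−0.6) + 3(+0.4) = -0.6Δₜ = -0.6 × (4/9) × 8140 = -2171 cm⁻¹.
OSPE = CFSE(oct) − CFSE(tet) = -3256 − (-2171) = -1085 cm⁻¹.

-1085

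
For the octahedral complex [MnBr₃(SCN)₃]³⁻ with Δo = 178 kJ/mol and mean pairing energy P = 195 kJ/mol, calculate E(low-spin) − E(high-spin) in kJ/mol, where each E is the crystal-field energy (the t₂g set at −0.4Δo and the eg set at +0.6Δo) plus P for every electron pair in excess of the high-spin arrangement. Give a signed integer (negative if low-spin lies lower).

Ligand charges: 3×(-1) from Br⁻ and 3×(-1) from SCN⁻ sum to -6; with overall charge -3, Mn is +3.
Mn is in group 7, so Mn³⁺ is d⁴ (7 − 3 = 4).
High-spin: t₂g³ eg¹, CFSE = -0.6Δo = -107 kJ/mol.
For low-spin the configuration is t₂g⁴ eg⁰: orbital energy -1.6 × 178 = -285 kJ/mol, and 1 additional pair relative to high-spin adds 195 kJ/mol, giving -90 kJ/mol.
Thus E(LS) − E(HS) = 17 kJ/mol.

17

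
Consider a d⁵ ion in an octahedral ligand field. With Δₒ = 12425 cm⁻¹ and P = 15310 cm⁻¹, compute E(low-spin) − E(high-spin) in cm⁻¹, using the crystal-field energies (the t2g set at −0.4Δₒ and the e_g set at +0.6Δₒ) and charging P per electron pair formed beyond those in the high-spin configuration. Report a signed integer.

5770

In the high-spin limit (t2g^3 e_g^2) the orbital term is 0.0Δₒ = 0 cm⁻¹, with no excess pairing.
Low-spin: t2g^5 e_g^0, orbital CFSE = -2.0Δₒ = -24850 cm⁻¹; plus 2 excess pairs × P = +30620 cm⁻¹; total 5770 cm⁻¹.
The difference is 5770 − (0) = 5770 cm⁻¹, so high-spin lies lower.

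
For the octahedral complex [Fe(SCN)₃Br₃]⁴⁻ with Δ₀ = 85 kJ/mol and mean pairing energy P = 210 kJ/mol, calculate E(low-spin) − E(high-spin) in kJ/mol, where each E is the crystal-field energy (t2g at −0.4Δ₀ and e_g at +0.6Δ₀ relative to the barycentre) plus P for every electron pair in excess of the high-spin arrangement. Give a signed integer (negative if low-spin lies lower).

250

Ligand charges: 3×(-1) from SCN⁻ and 3×(-1) from Br⁻ sum to -6; with overall charge -4, Fe is +2.
Fe is in group 8, so Fe²⁺ is d⁶ (8 − 2 = 6).
High-spin d⁶ fills as t2g^4 e_g^2 with CFSE 4(−0.4) + 2(+0.6) = -0.4Δ₀ = -34 kJ/mol.
Low-spin t2g^6 e_g^0 gives -2.4Δ₀ = -204 kJ/mol, but forming 2 extra pairs costs 2P = 420 kJ/mol, so E(LS) = -204 + 420 = 216 kJ/mol.
The difference is 216 − (-34) = 250 kJ/mol, so high-spin lies lower.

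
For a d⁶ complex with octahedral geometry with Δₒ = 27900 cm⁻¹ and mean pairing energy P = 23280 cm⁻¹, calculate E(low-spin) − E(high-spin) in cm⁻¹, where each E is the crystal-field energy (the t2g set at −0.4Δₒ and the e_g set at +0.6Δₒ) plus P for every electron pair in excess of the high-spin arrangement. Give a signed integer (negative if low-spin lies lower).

-9240

High-spin: t2g^4 e_g^2, CFSE = -0.4Δₒ = -11160 cm⁻¹.
For low-spin the configuration is t2g^6 e_g^0: orbital energy -2.4 × 27900 = -66960 cm⁻¹, and 2 additional pairs relative to high-spin add 46560 cm⁻¹, giving -20400 cm⁻¹.
Thus E(LS) − E(HS) = -9240 cm⁻¹.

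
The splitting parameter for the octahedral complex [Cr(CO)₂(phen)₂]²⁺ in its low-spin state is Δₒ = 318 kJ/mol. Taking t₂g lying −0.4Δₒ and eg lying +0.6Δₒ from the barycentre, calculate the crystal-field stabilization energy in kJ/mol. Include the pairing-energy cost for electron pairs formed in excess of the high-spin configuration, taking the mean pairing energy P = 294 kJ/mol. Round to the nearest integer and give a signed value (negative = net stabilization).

Ligand charges: 2×(+0) from CO and 2×(+0) from phen sum to +0; with overall charge +2, Cr is +2.
Group 6 minus oxidation state +2 gives a d⁴ configuration for Cr²⁺.
Electron filling gives t₂g⁴ eg⁰.
The orbital stabilization is -1.6Δₒ = -1.6 × 318 = -509 kJ/mol.
Relative to high-spin t₂g³ eg¹ (0 paired), the low-spin configuration has 1 additional pair, contributing +1 × 294 = +294 kJ/mol.
Net CFSE = -509 + 294 = -215 kJ/mol.

-215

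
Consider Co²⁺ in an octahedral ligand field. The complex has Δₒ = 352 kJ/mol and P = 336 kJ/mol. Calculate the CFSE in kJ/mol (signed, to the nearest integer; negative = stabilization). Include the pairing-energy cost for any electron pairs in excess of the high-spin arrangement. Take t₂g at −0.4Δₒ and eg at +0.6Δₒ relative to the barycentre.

Group 9 minus oxidation state +2 gives a d⁷ configuration for Co²⁺.
Here Δₒ > P (352 > 336), so the low-spin state is favoured.
Configuration: t₂g⁶ eg¹.
Orbital CFSE = -1.8Δₒ = -1.8 × 352 = -634 kJ/mol.
Excess pairs vs high-spin: 3 − 2 = 1; pairing cost = +336 kJ/mol.
Net CFSE = -634 + 336 = -298 kJ/mol.

-298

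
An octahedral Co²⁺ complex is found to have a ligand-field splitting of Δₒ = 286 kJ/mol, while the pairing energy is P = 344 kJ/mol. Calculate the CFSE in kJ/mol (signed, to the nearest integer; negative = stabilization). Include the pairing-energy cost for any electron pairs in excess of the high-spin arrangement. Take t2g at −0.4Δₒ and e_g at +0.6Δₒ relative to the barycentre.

Co sits in group 9; removing 2 electrons leaves Co²⁺ with 9 − 2 = 7 d electrons.
Δₒ < P, so pairing is avoided: the ground state is high-spin.
Configuration: t2g^5 e_g^2.
Orbital CFSE = -0.8Δₒ = -0.8 × 286 = -229 kJ/mol.
High-spin has no excess pairs, so no pairing correction applies.

-229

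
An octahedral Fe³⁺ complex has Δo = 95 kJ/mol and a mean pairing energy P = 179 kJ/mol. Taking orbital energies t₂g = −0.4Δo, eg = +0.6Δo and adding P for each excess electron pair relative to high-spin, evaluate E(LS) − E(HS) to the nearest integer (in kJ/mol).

Fe sits in group 8; removing 3 electrons leaves Fe³⁺ with 8 − 3 = 5 d electrons.
In the high-spin limit (t₂g³ eg²) the orbital term is 0.0Δo = 0 kJ/mol, with no excess pairing.
For low-spin the configuration is t₂g⁵ eg⁰: orbital energy -2.0 × 95 = -190 kJ/mol, and 2 additional pairs relative to high-spin add 358 kJ/mol, giving 168 kJ/mol.
The difference is 168 − (0) = 168 kJ/mol, so high-spin lies lower.

168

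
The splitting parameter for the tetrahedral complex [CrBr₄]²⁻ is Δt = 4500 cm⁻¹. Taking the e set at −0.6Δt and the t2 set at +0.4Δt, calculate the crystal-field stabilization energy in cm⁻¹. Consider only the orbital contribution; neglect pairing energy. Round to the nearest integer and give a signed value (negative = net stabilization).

Each Br⁻ contributes -1; 4 × (-1) = -4. With overall charge -2, Cr is in the +2 oxidation state.
Cr²⁺: group 6, so d-count = 6 − 2 = 4.
Tetrahedral fields are weak (Δₜ ≈ 4/9 Δₒ), so electrons fill high-spin.
The d⁴ electrons fill as e^2 t2^2.
The orbital stabilization is -0.4Δt = -0.4 × 4500 = -1800 cm⁻¹.

-1800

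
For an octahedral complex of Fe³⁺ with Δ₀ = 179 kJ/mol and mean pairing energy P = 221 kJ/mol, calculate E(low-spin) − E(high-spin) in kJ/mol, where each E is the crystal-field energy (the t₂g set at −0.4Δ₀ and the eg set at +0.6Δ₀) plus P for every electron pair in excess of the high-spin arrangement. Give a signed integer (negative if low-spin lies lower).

84

Fe sits in group 8; removing 3 electrons leaves Fe³⁺ with 8 − 3 = 5 d electrons.
High-spin d⁵ fills as t₂g³ eg² with CFSE 3(−0.4) + 2(+0.6) = 0.0Δ₀ = 0 kJ/mol.
For low-spin the configuration is t₂g⁵ eg⁰: orbital energy -2.0 × 179 = -358 kJ/mol, and 2 additional pairs relative to high-spin add 442 kJ/mol, giving 84 kJ/mol.
Thus E(LS) − E(HS) = 84 kJ/mol.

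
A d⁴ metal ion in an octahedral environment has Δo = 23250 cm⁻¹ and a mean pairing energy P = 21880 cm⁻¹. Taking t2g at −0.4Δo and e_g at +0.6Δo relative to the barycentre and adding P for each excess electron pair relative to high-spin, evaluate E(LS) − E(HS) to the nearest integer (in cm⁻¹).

High-spin d⁴ fills as t2g^3 e_g^1 with CFSE 3(−0.4) + 1(+0.6) = -0.6Δo = -13950 cm⁻¹.
Low-spin: t2g^4 e_g^0, orbital CFSE = -1.6Δo = -37200 cm⁻¹; plus 1 excess pair × P = +21880 cm⁻¹; total -15320 cm⁻¹.
The difference is -15320 − (-13950) = -1370 cm⁻¹, so low-spin lies lower.

-1370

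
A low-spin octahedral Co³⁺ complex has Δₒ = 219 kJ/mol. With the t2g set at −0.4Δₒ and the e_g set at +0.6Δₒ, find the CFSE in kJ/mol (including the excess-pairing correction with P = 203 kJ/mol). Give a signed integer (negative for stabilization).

Co³⁺: group 9, so d-count = 9 − 3 = 6.
The d⁶ electrons fill as t2g^6 e_g^0.
Orbital CFSE = 6(-0.4) + 0(0.6) = -2.4Δₒ = -2.4 × 219 = -526 kJ/mol.
High-spin d⁶ would be t2g^4 e_g^2 with 1 pair; low-spin has 3, so 2 excess pairs cost +2P = +406 kJ/mol.
Overall CFSE = -526 + 406 = -120 kJ/mol.

-120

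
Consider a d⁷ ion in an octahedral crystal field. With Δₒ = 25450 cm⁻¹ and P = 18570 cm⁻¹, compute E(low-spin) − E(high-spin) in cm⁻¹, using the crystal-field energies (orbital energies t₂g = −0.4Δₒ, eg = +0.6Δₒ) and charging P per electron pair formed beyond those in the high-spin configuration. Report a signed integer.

-6880

High-spin d⁷ fills as t₂g⁵ eg² with CFSE 5(−0.4) + 2(+0.6) = -0.8Δₒ = -20360 cm⁻¹.
Low-spin: t₂g⁶ eg¹, orbital CFSE = -1.8Δₒ = -45810 cm⁻¹; plus 1 excess pair × P = +18570 cm⁻¹; total -27240 cm⁻¹.
Thus E(LS) − E(HS) = -6880 cm⁻¹.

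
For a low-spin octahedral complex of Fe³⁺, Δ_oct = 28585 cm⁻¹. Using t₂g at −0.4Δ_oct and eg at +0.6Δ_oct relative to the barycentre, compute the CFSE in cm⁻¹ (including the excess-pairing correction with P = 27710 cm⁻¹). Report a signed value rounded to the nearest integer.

Fe sits in group 8; removing 3 electrons leaves Fe³⁺ with 8 − 3 = 5 d electrons.
Configuration: t₂g⁵ eg⁰.
The orbital stabilization is -2.0Δ_oct = -2.0 × 28585 = -57170 cm⁻¹.
Pairing penalty: 2 pairs vs 0 in the high-spin reference → 2 extra × P = 55420 cm⁻¹.
Combining: -57170 + 55420 = -1750 cm⁻¹.

-1750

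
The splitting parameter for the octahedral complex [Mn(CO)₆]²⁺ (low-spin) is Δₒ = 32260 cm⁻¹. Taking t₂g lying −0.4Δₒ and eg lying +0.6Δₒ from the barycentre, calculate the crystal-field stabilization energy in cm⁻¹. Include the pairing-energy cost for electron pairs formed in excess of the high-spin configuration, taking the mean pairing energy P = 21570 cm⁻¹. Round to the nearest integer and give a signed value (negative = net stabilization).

CO is neutral, so the +2 overall charge sits on Mn: oxidation state +2.
Mn²⁺: group 7, so d-count = 7 − 2 = 5.
The d⁵ electrons fill as t₂g⁵ eg⁰.
The orbital stabilization is -2.0Δₒ = -2.0 × 32260 = -64520 cm⁻¹.
Relative to high-spin t₂g³ eg² (0 paired), the low-spin configuration has 2 additional pairs, contributing +2 × 21570 = +43140 cm⁻¹.
Net CFSE = -64520 + 43140 = -21380 cm⁻¹.

-21380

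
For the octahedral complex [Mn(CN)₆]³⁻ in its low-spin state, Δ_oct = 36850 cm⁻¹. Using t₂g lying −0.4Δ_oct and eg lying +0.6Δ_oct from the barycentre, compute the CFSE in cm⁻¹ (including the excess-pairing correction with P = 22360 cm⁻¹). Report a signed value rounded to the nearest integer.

Each CN⁻ contributes -1; 6 × (-1) = -6. With overall charge -3, Mn is in the +3 oxidation state.
Mn is in group 7, so Mn³⁺ is d⁴ (7 − 3 = 4).
The d⁴ electrons fill as t₂g⁴ eg⁰.
CFSE(orbital) = 4×(-0.4Δ_oct) + 0×(0.6Δ_oct) = -1.6Δ_oct; with Δ_oct = 36850 cm⁻¹ that is -58960 cm⁻¹.
Relative to high-spin t₂g³ eg¹ (0 paired), the low-spin configuration has 1 additional pair, contributing +1 × 22360 = +22360 cm⁻¹.
Combining: -58960 + 22360 = -36600 cm⁻¹.

-36600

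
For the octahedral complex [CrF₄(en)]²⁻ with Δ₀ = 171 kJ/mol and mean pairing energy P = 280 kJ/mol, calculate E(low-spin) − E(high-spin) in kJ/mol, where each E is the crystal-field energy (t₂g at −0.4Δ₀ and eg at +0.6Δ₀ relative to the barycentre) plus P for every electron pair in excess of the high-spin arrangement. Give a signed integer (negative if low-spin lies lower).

109

Ligand charges: 4×(-1) from F⁻ and 1×(+0) from en sum to -4; with overall charge -2, Cr is +2.
Group 6 minus oxidation state +2 gives a d⁴ configuration for Cr²⁺.
In the high-spin limit (t₂g³ eg¹) the orbital term is -0.6Δ₀ = -103 kJ/mol, with no excess pairing.
Low-spin: t₂g⁴ eg⁰, orbital CFSE = -1.6Δ₀ = -274 kJ/mol; plus 1 excess pair × P = +280 kJ/mol; total 6 kJ/mol.
Thus E(LS) − E(HS) = 109 kJ/mol.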